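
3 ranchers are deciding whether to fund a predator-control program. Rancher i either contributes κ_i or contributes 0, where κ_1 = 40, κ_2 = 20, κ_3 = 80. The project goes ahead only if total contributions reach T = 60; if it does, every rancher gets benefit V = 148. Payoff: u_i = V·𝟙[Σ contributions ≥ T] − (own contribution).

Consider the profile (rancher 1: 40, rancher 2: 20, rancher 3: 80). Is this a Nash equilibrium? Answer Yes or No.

Total = 140 ≥ 60: provided.
Rancher 1 (pledges 40, payoff 108): dropping to 0 → total 100, payoff 148. Profitable deviation.

No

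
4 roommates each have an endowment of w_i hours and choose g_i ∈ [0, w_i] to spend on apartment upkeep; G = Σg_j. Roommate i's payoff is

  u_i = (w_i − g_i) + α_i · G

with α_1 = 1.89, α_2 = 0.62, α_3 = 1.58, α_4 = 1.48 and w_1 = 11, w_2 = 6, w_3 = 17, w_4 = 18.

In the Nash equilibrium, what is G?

46

∂u_i/∂g_i = α_i − 1, so roommate i contributes w_i if α_i > 1, else 0.
α_i > 1 for i ∈ {1, 3, 4}; NE contributions (11, 0, 17, 18), G = 46.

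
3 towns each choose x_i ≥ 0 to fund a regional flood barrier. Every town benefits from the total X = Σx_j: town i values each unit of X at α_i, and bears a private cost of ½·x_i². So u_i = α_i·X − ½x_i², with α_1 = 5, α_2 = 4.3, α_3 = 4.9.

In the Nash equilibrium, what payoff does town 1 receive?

Town i's FOC: ∂u_i/∂x_i = α_i − x_i = 0, so x_i* = α_i.
NE contributions = (5, 4.3, 4.9); X = 14.2.
u_1 = α_1·X − ½·(x_1)² = 5·14.2 − ½·5² = 58.5.

58.5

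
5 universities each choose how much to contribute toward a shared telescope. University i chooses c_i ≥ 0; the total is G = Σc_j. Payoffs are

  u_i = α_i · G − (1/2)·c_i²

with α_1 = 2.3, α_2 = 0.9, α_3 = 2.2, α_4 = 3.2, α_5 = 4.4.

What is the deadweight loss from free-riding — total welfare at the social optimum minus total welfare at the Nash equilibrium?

273.77

University i's FOC: ∂u_i/∂c_i = α_i − c_i = 0, so c_i* = α_i.
NE contributions = (2.3, 0.9, 2.2, 3.2, 4.4); G = 13.
W^NE = (Σα)·G − ½Σα_i² = 13² − ½·40.54 = 148.73.
Planner sets c_i = Σα_j = 13 for every i, so G^SO = 5·13 = 65.
W^SO = (Σα)·G^SO − ½·5·(Σα)² = (5/2)·13² = 422.5.
Deadweight loss = W^SO − W^NE = 273.77.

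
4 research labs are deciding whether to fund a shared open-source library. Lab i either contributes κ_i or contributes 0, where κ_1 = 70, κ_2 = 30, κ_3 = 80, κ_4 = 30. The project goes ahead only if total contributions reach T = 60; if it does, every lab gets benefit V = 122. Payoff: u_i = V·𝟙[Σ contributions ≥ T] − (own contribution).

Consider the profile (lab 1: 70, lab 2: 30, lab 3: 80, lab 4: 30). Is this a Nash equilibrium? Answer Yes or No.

No

Total = 210 ≥ 60: provided.
Lab 1 (pledges 70, payoff 52): dropping to 0 → total 140, payoff 122. Profitable deviation.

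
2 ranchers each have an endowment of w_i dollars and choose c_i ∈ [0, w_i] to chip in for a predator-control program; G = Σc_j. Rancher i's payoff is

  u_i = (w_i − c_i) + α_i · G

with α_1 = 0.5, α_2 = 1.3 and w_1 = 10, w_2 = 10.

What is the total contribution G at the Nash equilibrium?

10

∂u_i/∂c_i = α_i − 1, so rancher i contributes w_i if α_i > 1, else 0.
α_i > 1 for i ∈ {2}; NE contributions (0, 10), G = 10.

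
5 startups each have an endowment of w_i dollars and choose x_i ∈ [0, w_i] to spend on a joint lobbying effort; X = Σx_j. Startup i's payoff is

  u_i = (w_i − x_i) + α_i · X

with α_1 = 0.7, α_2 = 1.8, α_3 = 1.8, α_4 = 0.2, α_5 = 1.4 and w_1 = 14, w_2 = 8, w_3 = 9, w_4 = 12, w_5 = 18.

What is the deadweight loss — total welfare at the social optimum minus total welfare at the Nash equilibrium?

∂u_i/∂x_i = α_i − 1, so startup i contributes w_i if α_i > 1, else 0.
α_i > 1 for i ∈ {2, 3, 5}; NE contributions (0, 8, 9, 0, 18), X = 35.
W^NE = Σw_i − X^NE + (Σα_i)·X^NE = 61 + 4.9·35 = 232.5.
Planner: ∂(Σu_j)/∂x_i = Σα_j − 1 = 4.9 > 0, so everyone contributes w_i; X^SO = 61, W^SO = 61 + 4.9·61 = 359.9.
Deadweight loss = 127.4.

127.4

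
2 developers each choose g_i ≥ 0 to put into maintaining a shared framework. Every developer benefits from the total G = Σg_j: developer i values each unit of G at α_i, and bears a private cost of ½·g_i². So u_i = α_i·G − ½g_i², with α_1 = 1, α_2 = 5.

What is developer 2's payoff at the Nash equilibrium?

Developer i's FOC: ∂u_i/∂g_i = α_i − g_i = 0, so g_i* = α_i.
NE contributions = (1, 5); G = 6.
u_2 = α_2·G − ½·(g_2)² = 5·6 − ½·5² = 17.5.

17.5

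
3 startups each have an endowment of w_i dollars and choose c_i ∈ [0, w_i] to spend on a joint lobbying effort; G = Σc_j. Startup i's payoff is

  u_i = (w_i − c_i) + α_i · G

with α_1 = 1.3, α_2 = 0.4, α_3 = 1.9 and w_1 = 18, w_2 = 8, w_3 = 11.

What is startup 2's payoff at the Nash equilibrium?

19.6

∂u_i/∂c_i = α_i − 1, so startup i contributes w_i if α_i > 1, else 0.
α_i > 1 for i ∈ {1, 3}; NE contributions (18, 0, 11), G = 29.
u_2 = (8 − 0) + 0.4·29 = 19.6.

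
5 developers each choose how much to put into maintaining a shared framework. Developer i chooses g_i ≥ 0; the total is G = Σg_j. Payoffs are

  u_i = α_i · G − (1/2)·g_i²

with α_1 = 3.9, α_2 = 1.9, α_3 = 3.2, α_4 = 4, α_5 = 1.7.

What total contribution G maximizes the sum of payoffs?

Planner FOC: ∂(Σu_j)/∂g_i = (Σα_j) − g_i = 0, so g_i^SO = Σα_j = 14.7 for every i; G^SO = 73.5.

73.5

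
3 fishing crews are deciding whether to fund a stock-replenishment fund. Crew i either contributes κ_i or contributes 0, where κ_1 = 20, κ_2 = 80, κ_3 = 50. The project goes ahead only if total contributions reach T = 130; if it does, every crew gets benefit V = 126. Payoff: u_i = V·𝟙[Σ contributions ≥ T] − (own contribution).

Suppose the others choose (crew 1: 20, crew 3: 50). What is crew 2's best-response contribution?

80

Others' total = 70. Contributing 80 brings total to 150 ≥ 130: gain V − κ_2 = 46.
Best response: 80.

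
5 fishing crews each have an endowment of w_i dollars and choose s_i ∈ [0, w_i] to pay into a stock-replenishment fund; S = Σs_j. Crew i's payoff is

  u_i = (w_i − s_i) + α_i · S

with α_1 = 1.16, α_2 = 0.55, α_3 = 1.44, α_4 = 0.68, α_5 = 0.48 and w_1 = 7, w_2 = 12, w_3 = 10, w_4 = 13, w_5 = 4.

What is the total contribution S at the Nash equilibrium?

∂u_i/∂s_i = α_i − 1, so crew i contributes w_i if α_i > 1, else 0.
α_i > 1 for i ∈ {1, 3}; NE contributions (7, 0, 10, 0, 0), S = 17.

17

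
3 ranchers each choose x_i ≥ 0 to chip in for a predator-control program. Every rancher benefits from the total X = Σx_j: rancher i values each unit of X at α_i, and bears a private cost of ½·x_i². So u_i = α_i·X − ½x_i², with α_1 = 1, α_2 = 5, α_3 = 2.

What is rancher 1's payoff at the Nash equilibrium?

7.5

Rancher i's FOC: ∂u_i/∂x_i = α_i − x_i = 0, so x_i* = α_i.
NE contributions = (1, 5, 2); X = 8.
u_1 = α_1·X − ½·(x_1)² = 1·8 − ½·1² = 7.5.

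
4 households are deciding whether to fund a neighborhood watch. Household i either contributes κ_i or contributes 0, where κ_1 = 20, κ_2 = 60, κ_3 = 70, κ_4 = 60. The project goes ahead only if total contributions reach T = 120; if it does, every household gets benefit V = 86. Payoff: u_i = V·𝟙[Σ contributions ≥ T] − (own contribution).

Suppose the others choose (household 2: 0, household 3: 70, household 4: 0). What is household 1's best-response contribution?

Others' total = 70. Even contributing 20 gives 90 < 120: no benefit either way.
Best response: 0.

0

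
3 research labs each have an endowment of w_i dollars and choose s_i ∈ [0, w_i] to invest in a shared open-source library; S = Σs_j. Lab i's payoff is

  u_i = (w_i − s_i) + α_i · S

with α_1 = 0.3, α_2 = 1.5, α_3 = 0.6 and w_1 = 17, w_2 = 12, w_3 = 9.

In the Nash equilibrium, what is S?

12

∂u_i/∂s_i = α_i − 1, so lab i contributes w_i if α_i > 1, else 0.
α_i > 1 for i ∈ {2}; NE contributions (0, 12, 0), S = 12.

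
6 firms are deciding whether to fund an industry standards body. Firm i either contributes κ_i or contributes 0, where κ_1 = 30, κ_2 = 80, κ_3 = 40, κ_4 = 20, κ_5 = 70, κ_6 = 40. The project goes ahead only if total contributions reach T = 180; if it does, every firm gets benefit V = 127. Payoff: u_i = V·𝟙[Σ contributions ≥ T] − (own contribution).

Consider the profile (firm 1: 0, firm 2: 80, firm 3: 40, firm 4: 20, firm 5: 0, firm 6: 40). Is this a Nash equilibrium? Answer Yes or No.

Yes

Total = 180 ≥ 180: provided.
Firm 1 (pledges 0, payoff 127): pledging 30 → total 210, payoff 97. No gain.
Firm 2 (pledges 80, payoff 47): dropping to 0 → total 100, payoff 0. No gain.
Firm 3 (pledges 40, payoff 87): dropping to 0 → total 140, payoff 0. No gain.
Firm 4 (pledges 20, payoff 107): dropping to 0 → total 160, payoff 0. No gain.
Firm 5 (pledges 0, payoff 127): pledging 70 → total 250, payoff 57. No gain.
Firm 6 (pledges 40, payoff 87): dropping to 0 → total 140, payoff 0. No gain.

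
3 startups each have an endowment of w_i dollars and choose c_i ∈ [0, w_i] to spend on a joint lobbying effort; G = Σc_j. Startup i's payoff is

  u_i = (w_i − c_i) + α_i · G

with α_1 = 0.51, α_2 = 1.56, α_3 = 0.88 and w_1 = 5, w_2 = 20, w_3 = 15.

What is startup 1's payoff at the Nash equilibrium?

∂u_i/∂c_i = α_i − 1, so startup i contributes w_i if α_i > 1, else 0.
α_i > 1 for i ∈ {2}; NE contributions (0, 20, 0), G = 20.
u_1 = (5 − 0) + 0.51·20 = 15.2.

15.2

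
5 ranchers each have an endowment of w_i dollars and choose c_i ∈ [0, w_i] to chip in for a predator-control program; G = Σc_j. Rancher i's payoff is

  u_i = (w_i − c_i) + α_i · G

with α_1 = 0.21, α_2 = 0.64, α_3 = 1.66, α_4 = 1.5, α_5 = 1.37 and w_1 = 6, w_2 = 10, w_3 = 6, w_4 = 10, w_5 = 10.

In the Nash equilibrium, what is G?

26

∂u_i/∂c_i = α_i − 1, so rancher i contributes w_i if α_i > 1, else 0.
α_i > 1 for i ∈ {3, 4, 5}; NE contributions (0, 0, 6, 10, 10), G = 26.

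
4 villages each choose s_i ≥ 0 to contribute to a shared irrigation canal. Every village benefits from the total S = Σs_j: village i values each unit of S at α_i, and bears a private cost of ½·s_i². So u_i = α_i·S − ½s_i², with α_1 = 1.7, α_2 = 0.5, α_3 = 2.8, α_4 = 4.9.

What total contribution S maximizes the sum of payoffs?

Planner FOC: ∂(Σu_j)/∂s_i = (Σα_j) − s_i = 0, so s_i^SO = Σα_j = 9.9 for every i; S^SO = 39.6.

39.6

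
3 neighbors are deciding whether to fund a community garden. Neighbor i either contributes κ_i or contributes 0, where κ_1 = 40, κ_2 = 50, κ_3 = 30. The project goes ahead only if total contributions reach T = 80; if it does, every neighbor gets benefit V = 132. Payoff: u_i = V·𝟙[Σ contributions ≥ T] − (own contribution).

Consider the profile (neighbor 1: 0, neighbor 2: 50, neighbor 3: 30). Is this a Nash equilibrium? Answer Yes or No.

Total = 80 ≥ 80: provided.
Neighbor 1 (pledges 0, payoff 132): pledging 40 → total 120, payoff 92. No gain.
Neighbor 2 (pledges 50, payoff 82): dropping to 0 → total 30, payoff 0. No gain.
Neighbor 3 (pledges 30, payoff 102): dropping to 0 → total 50, payoff 0. No gain.

Yes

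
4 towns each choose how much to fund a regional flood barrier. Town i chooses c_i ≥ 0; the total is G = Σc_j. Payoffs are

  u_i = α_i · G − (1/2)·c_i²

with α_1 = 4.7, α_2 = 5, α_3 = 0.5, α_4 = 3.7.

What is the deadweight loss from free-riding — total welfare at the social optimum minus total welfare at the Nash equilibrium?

223.725

Town i's FOC: ∂u_i/∂c_i = α_i − c_i = 0, so c_i* = α_i.
NE contributions = (4.7, 5, 0.5, 3.7); G = 13.9.
W^NE = (Σα)·G − ½Σα_i² = 13.9² − ½·61.03 = 162.695.
Planner sets c_i = Σα_j = 13.9 for every i, so G^SO = 4·13.9 = 55.6.
W^SO = (Σα)·G^SO − ½·4·(Σα)² = (4/2)·13.9² = 386.42.
Deadweight loss = W^SO − W^NE = 223.725.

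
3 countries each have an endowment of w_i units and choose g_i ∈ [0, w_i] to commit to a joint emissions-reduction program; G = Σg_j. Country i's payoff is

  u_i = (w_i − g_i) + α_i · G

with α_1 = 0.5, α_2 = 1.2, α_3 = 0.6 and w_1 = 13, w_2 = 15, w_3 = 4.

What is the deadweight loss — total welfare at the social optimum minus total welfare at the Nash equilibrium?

∂u_i/∂g_i = α_i − 1, so country i contributes w_i if α_i > 1, else 0.
α_i > 1 for i ∈ {2}; NE contributions (0, 15, 0), G = 15.
W^NE = Σw_i − G^NE + (Σα_i)·G^NE = 32 + 1.3·15 = 51.5.
Planner: ∂(Σu_j)/∂g_i = Σα_j − 1 = 1.3 > 0, so everyone contributes w_i; G^SO = 32, W^SO = 32 + 1.3·32 = 73.6.
Deadweight loss = 22.1.

22.1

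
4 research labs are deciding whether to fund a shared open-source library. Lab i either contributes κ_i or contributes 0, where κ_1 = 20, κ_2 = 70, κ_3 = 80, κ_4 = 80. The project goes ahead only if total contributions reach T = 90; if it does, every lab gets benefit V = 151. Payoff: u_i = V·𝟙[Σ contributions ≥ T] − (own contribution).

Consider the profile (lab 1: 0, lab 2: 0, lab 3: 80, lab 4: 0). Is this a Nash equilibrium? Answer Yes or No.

No

Total = 80 < 90: not provided.
Lab 1 (pledges 0, payoff 0): pledging 20 → total 100, payoff 131. Profitable deviation.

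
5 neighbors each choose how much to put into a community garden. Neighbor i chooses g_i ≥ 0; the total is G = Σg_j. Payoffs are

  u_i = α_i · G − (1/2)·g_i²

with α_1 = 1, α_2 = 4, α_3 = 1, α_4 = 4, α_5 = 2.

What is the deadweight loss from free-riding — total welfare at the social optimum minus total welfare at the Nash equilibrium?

Neighbor i's FOC: ∂u_i/∂g_i = α_i − g_i = 0, so g_i* = α_i.
NE contributions = (1, 4, 1, 4, 2); G = 12.
W^NE = (Σα)·G − ½Σα_i² = 12² − ½·38 = 125.
Planner sets g_i = Σα_j = 12 for every i, so G^SO = 5·12 = 60.
W^SO = (Σα)·G^SO − ½·5·(Σα)² = (5/2)·12² = 360.
Deadweight loss = W^SO − W^NE = 235.

235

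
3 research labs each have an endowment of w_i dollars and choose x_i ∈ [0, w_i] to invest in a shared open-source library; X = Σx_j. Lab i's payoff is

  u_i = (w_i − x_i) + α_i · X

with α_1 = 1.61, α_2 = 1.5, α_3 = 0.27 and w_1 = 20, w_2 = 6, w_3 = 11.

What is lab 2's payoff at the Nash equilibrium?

39

∂u_i/∂x_i = α_i − 1, so lab i contributes w_i if α_i > 1, else 0.
α_i > 1 for i ∈ {1, 2}; NE contributions (20, 6, 0), X = 26.
u_2 = (6 − 6) + 1.5·26 = 39.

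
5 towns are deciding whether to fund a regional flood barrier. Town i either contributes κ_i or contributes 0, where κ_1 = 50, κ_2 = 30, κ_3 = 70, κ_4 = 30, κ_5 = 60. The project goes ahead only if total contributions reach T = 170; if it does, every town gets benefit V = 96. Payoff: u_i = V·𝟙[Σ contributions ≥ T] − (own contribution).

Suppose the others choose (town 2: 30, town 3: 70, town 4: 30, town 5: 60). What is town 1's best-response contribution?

0

Others' total = 190 ≥ 170; contributing adds cost 50 for no extra benefit.
Best response: 0.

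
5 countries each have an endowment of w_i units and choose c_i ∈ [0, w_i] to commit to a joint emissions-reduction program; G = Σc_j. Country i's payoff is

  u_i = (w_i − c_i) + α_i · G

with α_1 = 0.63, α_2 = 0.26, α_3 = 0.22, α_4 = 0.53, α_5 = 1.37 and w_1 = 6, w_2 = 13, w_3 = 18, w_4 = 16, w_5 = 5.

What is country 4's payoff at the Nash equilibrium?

∂u_i/∂c_i = α_i − 1, so country i contributes w_i if α_i > 1, else 0.
α_i > 1 for i ∈ {5}; NE contributions (0, 0, 0, 0, 5), G = 5.
u_4 = (16 − 0) + 0.53·5 = 18.65.

18.65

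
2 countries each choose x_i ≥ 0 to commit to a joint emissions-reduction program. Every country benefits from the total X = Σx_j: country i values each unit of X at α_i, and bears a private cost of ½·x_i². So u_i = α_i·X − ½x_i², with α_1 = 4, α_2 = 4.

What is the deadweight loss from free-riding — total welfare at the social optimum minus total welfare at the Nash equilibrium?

Country i's FOC: ∂u_i/∂x_i = α_i − x_i = 0, so x_i* = α_i.
NE contributions = (4, 4); X = 8.
W^NE = (Σα)·X − ½Σα_i² = 8² − ½·32 = 48.
Planner sets x_i = Σα_j = 8 for every i, so X^SO = 2·8 = 16.
W^SO = (Σα)·X^SO − ½·2·(Σα)² = (2/2)·8² = 64.
Deadweight loss = W^SO − W^NE = 16.

16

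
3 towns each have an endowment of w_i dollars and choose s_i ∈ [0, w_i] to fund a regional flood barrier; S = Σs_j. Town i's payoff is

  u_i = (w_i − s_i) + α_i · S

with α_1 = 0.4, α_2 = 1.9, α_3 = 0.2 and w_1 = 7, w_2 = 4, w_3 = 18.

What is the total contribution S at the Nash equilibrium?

∂u_i/∂s_i = α_i − 1, so town i contributes w_i if α_i > 1, else 0.
α_i > 1 for i ∈ {2}; NE contributions (0, 4, 0), S = 4.

4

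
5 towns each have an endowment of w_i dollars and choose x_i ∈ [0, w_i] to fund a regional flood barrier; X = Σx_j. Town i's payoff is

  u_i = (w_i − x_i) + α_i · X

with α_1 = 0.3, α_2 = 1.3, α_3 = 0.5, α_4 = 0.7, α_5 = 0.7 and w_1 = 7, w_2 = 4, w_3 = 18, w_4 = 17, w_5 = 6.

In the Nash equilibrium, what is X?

4

∂u_i/∂x_i = α_i − 1, so town i contributes w_i if α_i > 1, else 0.
α_i > 1 for i ∈ {2}; NE contributions (0, 4, 0, 0, 0), X = 4.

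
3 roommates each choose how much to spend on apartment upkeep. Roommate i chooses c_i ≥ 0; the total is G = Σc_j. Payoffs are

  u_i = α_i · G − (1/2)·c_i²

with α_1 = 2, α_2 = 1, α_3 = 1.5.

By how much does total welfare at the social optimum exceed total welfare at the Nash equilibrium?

Roommate i's FOC: ∂u_i/∂c_i = α_i − c_i = 0, so c_i* = α_i.
NE contributions = (2, 1, 1.5); G = 4.5.
W^NE = (Σα)·G − ½Σα_i² = 4.5² − ½·7.25 = 16.625.
Planner sets c_i = Σα_j = 4.5 for every i, so G^SO = 3·4.5 = 13.5.
W^SO = (Σα)·G^SO − ½·3·(Σα)² = (3/2)·4.5² = 30.375.
Deadweight loss = W^SO − W^NE = 13.75.

13.75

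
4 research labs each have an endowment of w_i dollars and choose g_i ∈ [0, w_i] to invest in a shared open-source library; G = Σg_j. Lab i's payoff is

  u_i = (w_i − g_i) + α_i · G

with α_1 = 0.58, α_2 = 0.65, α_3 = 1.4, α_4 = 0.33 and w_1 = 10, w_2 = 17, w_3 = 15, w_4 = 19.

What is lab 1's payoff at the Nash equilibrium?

18.7

∂u_i/∂g_i = α_i − 1, so lab i contributes w_i if α_i > 1, else 0.
α_i > 1 for i ∈ {3}; NE contributions (0, 0, 15, 0), G = 15.
u_1 = (10 − 0) + 0.58·15 = 18.7.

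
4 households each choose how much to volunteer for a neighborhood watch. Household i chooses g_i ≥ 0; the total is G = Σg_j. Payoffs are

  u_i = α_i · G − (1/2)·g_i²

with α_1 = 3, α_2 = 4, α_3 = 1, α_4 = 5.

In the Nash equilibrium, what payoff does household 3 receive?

12.5

Household i's FOC: ∂u_i/∂g_i = α_i − g_i = 0, so g_i* = α_i.
NE contributions = (3, 4, 1, 5); G = 13.
u_3 = α_3·G − ½·(g_3)² = 1·13 − ½·1² = 12.5.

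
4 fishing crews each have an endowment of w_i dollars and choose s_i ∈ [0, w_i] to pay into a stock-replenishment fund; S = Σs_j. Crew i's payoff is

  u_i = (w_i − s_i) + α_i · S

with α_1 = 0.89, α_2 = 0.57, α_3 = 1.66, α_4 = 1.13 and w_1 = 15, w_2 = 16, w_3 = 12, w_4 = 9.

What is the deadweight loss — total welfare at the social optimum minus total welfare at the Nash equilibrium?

100.75

∂u_i/∂s_i = α_i − 1, so crew i contributes w_i if α_i > 1, else 0.
α_i > 1 for i ∈ {3, 4}; NE contributions (0, 0, 12, 9), S = 21.
W^NE = Σw_i − S^NE + (Σα_i)·S^NE = 52 + 3.25·21 = 120.25.
Planner: ∂(Σu_j)/∂s_i = Σα_j − 1 = 3.25 > 0, so everyone contributes w_i; S^SO = 52, W^SO = 52 + 3.25·52 = 221.
Deadweight loss = 100.75.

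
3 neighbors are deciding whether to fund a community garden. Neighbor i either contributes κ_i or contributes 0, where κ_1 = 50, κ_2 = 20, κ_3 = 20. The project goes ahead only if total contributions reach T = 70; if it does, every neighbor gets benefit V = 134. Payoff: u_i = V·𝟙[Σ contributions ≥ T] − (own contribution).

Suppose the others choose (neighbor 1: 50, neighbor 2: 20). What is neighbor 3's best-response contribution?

Others' total = 70 ≥ 70; contributing adds cost 20 for no extra benefit.
Best response: 0.

0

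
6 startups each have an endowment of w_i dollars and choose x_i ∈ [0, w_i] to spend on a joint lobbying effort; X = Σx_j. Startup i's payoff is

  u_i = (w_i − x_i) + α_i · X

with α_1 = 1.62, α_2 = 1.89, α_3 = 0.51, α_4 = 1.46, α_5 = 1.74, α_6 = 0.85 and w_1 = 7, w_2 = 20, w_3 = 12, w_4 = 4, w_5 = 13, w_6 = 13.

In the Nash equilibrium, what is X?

∂u_i/∂x_i = α_i − 1, so startup i contributes w_i if α_i > 1, else 0.
α_i > 1 for i ∈ {1, 2, 4, 5}; NE contributions (7, 20, 0, 4, 13, 0), X = 44.

44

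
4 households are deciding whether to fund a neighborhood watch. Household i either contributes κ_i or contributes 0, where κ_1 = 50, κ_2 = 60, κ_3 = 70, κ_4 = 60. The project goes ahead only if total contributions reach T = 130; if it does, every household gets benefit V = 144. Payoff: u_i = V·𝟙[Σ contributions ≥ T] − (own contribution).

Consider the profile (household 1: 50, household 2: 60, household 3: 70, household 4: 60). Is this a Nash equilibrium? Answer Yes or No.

Total = 240 ≥ 130: provided.
Household 1 (pledges 50, payoff 94): dropping to 0 → total 190, payoff 144. Profitable deviation.

No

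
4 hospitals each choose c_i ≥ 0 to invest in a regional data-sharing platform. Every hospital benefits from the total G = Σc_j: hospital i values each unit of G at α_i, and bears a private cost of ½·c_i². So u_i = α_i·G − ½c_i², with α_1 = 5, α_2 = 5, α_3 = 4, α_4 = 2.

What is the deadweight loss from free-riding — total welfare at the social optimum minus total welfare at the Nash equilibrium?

Hospital i's FOC: ∂u_i/∂c_i = α_i − c_i = 0, so c_i* = α_i.
NE contributions = (5, 5, 4, 2); G = 16.
W^NE = (Σα)·G − ½Σα_i² = 16² − ½·70 = 221.
Planner sets c_i = Σα_j = 16 for every i, so G^SO = 4·16 = 64.
W^SO = (Σα)·G^SO − ½·4·(Σα)² = (4/2)·16² = 512.
Deadweight loss = W^SO − W^NE = 291.

291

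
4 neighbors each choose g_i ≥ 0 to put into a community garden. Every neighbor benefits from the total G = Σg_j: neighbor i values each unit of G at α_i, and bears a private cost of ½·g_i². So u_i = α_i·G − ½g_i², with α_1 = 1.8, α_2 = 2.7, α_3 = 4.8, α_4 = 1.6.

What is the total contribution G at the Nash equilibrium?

Neighbor i's FOC: ∂u_i/∂g_i = α_i − g_i = 0, so g_i* = α_i.
NE contributions = (1.8, 2.7, 4.8, 1.6); G = 10.9.

10.9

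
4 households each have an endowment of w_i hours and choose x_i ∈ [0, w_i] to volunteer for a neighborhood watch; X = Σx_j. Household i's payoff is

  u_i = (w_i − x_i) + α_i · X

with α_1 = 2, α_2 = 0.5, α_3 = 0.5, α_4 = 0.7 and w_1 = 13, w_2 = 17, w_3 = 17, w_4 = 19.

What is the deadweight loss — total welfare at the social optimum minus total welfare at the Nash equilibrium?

∂u_i/∂x_i = α_i − 1, so household i contributes w_i if α_i > 1, else 0.
α_i > 1 for i ∈ {1}; NE contributions (13, 0, 0, 0), X = 13.
W^NE = Σw_i − X^NE + (Σα_i)·X^NE = 66 + 2.7·13 = 101.1.
Planner: ∂(Σu_j)/∂x_i = Σα_j − 1 = 2.7 > 0, so everyone contributes w_i; X^SO = 66, W^SO = 66 + 2.7·66 = 244.2.
Deadweight loss = 143.1.

143.1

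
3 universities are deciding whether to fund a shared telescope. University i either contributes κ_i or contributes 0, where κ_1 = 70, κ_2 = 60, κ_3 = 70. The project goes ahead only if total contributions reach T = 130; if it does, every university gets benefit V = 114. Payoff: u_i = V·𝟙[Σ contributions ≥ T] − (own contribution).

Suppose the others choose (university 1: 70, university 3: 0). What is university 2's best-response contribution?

60

Others' total = 70. Contributing 60 brings total to 130 ≥ 130: gain V − κ_2 = 54.
Best response: 60.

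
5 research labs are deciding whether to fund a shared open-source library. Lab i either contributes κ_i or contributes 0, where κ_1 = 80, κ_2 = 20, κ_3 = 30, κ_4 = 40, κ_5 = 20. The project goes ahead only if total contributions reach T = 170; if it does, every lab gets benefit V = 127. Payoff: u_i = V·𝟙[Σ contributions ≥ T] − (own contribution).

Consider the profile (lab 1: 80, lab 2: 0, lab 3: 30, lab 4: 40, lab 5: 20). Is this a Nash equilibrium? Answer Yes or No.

Total = 170 ≥ 170: provided.
Lab 1 (pledges 80, payoff 47): dropping to 0 → total 90, payoff 0. No gain.
Lab 2 (pledges 0, payoff 127): pledging 20 → total 190, payoff 107. No gain.
Lab 3 (pledges 30, payoff 97): dropping to 0 → total 140, payoff 0. No gain.
Lab 4 (pledges 40, payoff 87): dropping to 0 → total 130, payoff 0. No gain.
Lab 5 (pledges 20, payoff 107): dropping to 0 → total 150, payoff 0. No gain.

Yes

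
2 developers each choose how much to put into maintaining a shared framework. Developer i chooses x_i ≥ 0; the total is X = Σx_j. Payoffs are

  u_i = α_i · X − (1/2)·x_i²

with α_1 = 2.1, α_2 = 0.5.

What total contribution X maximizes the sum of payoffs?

Planner FOC: ∂(Σu_j)/∂x_i = (Σα_j) − x_i = 0, so x_i^SO = Σα_j = 2.6 for every i; X^SO = 5.2.

5.2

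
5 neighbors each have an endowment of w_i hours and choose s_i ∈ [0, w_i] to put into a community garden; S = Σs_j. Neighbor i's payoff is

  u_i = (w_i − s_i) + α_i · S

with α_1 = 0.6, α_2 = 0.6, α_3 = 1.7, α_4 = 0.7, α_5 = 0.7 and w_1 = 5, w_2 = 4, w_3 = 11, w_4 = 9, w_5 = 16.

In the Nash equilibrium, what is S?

∂u_i/∂s_i = α_i − 1, so neighbor i contributes w_i if α_i > 1, else 0.
α_i > 1 for i ∈ {3}; NE contributions (0, 0, 11, 0, 0), S = 11.

11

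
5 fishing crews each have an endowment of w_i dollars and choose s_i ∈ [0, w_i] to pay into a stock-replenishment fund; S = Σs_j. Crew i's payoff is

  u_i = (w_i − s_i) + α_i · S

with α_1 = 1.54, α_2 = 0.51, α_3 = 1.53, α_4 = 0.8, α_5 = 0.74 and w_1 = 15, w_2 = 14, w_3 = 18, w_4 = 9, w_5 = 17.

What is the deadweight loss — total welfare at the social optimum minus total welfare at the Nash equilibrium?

164.8

∂u_i/∂s_i = α_i − 1, so crew i contributes w_i if α_i > 1, else 0.
α_i > 1 for i ∈ {1, 3}; NE contributions (15, 0, 18, 0, 0), S = 33.
W^NE = Σw_i − S^NE + (Σα_i)·S^NE = 73 + 4.12·33 = 208.96.
Planner: ∂(Σu_j)/∂s_i = Σα_j − 1 = 4.12 > 0, so everyone contributes w_i; S^SO = 73, W^SO = 73 + 4.12·73 = 373.76.
Deadweight loss = 164.8.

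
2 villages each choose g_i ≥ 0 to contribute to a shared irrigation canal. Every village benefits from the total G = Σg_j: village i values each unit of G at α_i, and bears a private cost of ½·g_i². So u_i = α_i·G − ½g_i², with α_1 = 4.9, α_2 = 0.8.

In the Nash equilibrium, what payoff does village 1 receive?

Village i's FOC: ∂u_i/∂g_i = α_i − g_i = 0, so g_i* = α_i.
NE contributions = (4.9, 0.8); G = 5.7.
u_1 = α_1·G − ½·(g_1)² = 4.9·5.7 − ½·4.9² = 15.925.

15.925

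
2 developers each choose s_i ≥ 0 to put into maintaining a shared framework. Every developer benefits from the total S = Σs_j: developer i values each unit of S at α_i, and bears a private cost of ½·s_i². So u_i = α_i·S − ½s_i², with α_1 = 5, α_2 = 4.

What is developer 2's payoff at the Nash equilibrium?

28

Developer i's FOC: ∂u_i/∂s_i = α_i − s_i = 0, so s_i* = α_i.
NE contributions = (5, 4); S = 9.
u_2 = α_2·S − ½·(s_2)² = 4·9 − ½·4² = 28.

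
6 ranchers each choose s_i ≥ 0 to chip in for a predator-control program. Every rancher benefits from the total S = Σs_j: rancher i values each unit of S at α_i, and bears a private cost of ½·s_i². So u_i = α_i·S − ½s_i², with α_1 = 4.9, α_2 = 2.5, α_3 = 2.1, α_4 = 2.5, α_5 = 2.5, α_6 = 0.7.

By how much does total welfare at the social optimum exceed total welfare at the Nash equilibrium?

485.91

Rancher i's FOC: ∂u_i/∂s_i = α_i − s_i = 0, so s_i* = α_i.
NE contributions = (4.9, 2.5, 2.1, 2.5, 2.5, 0.7); S = 15.2.
W^NE = (Σα)·S − ½Σα_i² = 15.2² − ½·47.66 = 207.21.
Planner sets s_i = Σα_j = 15.2 for every i, so S^SO = 6·15.2 = 91.2.
W^SO = (Σα)·S^SO − ½·6·(Σα)² = (6/2)·15.2² = 693.12.
Deadweight loss = W^SO − W^NE = 485.91.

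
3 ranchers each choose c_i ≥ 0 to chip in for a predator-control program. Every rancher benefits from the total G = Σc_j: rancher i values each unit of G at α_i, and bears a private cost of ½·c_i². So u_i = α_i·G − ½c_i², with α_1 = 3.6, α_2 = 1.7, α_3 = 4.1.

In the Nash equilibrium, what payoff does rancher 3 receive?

Rancher i's FOC: ∂u_i/∂c_i = α_i − c_i = 0, so c_i* = α_i.
NE contributions = (3.6, 1.7, 4.1); G = 9.4.
u_3 = α_3·G − ½·(c_3)² = 4.1·9.4 − ½·4.1² = 30.135.

30.135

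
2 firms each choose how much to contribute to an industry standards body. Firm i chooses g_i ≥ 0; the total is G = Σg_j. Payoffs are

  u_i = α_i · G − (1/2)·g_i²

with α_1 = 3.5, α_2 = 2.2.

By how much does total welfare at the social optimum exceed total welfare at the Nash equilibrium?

8.545

Firm i's FOC: ∂u_i/∂g_i = α_i − g_i = 0, so g_i* = α_i.
NE contributions = (3.5, 2.2); G = 5.7.
W^NE = (Σα)·G − ½Σα_i² = 5.7² − ½·17.09 = 23.945.
Planner sets g_i = Σα_j = 5.7 for every i, so G^SO = 2·5.7 = 11.4.
W^SO = (Σα)·G^SO − ½·2·(Σα)² = (2/2)·5.7² = 32.49.
Deadweight loss = W^SO − W^NE = 8.545.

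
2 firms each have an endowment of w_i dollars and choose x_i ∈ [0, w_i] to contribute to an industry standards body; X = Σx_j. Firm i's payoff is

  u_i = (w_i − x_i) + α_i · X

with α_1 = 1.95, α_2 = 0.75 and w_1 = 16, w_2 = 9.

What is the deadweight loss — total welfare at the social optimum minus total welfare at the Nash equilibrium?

15.3

∂u_i/∂x_i = α_i − 1, so firm i contributes w_i if α_i > 1, else 0.
α_i > 1 for i ∈ {1}; NE contributions (16, 0), X = 16.
W^NE = Σw_i − X^NE + (Σα_i)·X^NE = 25 + 1.7·16 = 52.2.
Planner: ∂(Σu_j)/∂x_i = Σα_j − 1 = 1.7 > 0, so everyone contributes w_i; X^SO = 25, W^SO = 25 + 1.7·25 = 67.5.
Deadweight loss = 15.3.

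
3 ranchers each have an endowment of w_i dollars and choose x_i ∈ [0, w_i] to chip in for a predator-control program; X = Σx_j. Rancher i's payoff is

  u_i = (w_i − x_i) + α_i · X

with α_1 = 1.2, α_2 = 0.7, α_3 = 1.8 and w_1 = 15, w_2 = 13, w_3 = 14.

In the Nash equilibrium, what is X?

29

∂u_i/∂x_i = α_i − 1, so rancher i contributes w_i if α_i > 1, else 0.
α_i > 1 for i ∈ {1, 3}; NE contributions (15, 0, 14), X = 29.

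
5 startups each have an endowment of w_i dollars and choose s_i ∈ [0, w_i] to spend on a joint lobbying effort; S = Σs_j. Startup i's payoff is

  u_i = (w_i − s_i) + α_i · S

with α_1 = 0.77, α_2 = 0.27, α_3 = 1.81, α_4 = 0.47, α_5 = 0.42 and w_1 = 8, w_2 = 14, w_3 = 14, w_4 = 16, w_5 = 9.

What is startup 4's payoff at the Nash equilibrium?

∂u_i/∂s_i = α_i − 1, so startup i contributes w_i if α_i > 1, else 0.
α_i > 1 for i ∈ {3}; NE contributions (0, 0, 14, 0, 0), S = 14.
u_4 = (16 − 0) + 0.47·14 = 22.58.

22.58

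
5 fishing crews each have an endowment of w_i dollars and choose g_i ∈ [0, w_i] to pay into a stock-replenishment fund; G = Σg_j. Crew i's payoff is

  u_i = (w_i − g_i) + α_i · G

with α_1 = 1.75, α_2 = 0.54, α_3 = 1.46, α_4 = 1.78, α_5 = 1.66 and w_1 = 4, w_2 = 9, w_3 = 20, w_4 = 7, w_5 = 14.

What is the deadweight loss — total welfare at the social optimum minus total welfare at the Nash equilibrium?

55.71

∂u_i/∂g_i = α_i − 1, so crew i contributes w_i if α_i > 1, else 0.
α_i > 1 for i ∈ {1, 3, 4, 5}; NE contributions (4, 0, 20, 7, 14), G = 45.
W^NE = Σw_i − G^NE + (Σα_i)·G^NE = 54 + 6.19·45 = 332.55.
Planner: ∂(Σu_j)/∂g_i = Σα_j − 1 = 6.19 > 0, so everyone contributes w_i; G^SO = 54, W^SO = 54 + 6.19·54 = 388.26.
Deadweight loss = 55.71.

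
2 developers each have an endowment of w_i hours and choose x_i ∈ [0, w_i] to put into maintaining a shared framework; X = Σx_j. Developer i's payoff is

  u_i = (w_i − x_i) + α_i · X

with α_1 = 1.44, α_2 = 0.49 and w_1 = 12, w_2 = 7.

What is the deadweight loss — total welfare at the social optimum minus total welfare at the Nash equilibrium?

6.51

∂u_i/∂x_i = α_i − 1, so developer i contributes w_i if α_i > 1, else 0.
α_i > 1 for i ∈ {1}; NE contributions (12, 0), X = 12.
W^NE = Σw_i − X^NE + (Σα_i)·X^NE = 19 + 0.93·12 = 30.16.
Planner: ∂(Σu_j)/∂x_i = Σα_j − 1 = 0.93 > 0, so everyone contributes w_i; X^SO = 19, W^SO = 19 + 0.93·19 = 36.67.
Deadweight loss = 6.51.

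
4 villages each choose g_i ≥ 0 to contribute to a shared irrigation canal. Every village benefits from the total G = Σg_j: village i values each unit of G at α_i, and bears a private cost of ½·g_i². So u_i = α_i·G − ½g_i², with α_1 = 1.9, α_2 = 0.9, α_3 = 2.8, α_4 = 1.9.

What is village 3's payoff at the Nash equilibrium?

Village i's FOC: ∂u_i/∂g_i = α_i − g_i = 0, so g_i* = α_i.
NE contributions = (1.9, 0.9, 2.8, 1.9); G = 7.5.
u_3 = α_3·G − ½·(g_3)² = 2.8·7.5 − ½·2.8² = 17.08.

17.08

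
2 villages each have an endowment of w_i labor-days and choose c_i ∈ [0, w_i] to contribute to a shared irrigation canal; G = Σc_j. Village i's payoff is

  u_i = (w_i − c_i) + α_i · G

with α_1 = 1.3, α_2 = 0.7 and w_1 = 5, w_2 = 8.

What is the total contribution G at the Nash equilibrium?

5

∂u_i/∂c_i = α_i − 1, so village i contributes w_i if α_i > 1, else 0.
α_i > 1 for i ∈ {1}; NE contributions (5, 0), G = 5.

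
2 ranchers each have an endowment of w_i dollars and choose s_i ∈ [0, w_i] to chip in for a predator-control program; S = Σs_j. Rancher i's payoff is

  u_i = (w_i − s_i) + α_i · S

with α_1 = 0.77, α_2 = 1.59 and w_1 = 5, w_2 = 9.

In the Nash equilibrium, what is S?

∂u_i/∂s_i = α_i − 1, so rancher i contributes w_i if α_i > 1, else 0.
α_i > 1 for i ∈ {2}; NE contributions (0, 9), S = 9.

9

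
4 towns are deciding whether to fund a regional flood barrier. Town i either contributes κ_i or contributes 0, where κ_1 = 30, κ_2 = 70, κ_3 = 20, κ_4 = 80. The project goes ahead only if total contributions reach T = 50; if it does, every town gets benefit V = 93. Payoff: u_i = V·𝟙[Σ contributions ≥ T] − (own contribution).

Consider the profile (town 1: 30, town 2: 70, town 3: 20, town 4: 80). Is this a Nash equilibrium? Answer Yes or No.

No

Total = 200 ≥ 50: provided.
Town 1 (pledges 30, payoff 63): dropping to 0 → total 170, payoff 93. Profitable deviation.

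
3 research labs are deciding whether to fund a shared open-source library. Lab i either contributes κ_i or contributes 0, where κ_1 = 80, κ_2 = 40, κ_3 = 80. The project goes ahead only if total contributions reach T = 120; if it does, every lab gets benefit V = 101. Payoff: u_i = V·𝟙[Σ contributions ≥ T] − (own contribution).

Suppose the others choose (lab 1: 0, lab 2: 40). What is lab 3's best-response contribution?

80

Others' total = 40. Contributing 80 brings total to 120 ≥ 120: gain V − κ_3 = 21.
Best response: 80.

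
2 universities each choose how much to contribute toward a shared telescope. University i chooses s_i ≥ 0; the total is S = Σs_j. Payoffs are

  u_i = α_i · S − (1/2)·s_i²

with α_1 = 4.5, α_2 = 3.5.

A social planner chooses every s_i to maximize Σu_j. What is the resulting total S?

16

Planner FOC: ∂(Σu_j)/∂s_i = (Σα_j) − s_i = 0, so s_i^SO = Σα_j = 8 for every i; S^SO = 16.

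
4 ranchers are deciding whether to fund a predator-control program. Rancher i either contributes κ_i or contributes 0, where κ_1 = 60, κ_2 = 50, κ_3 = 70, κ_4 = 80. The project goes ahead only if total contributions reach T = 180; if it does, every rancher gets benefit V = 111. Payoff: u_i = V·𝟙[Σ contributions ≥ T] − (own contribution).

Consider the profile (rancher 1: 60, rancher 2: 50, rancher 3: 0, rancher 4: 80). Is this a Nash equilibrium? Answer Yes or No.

Yes

Total = 190 ≥ 180: provided.
Rancher 1 (pledges 60, payoff 51): dropping to 0 → total 130, payoff 0. No gain.
Rancher 2 (pledges 50, payoff 61): dropping to 0 → total 140, payoff 0. No gain.
Rancher 3 (pledges 0, payoff 111): pledging 70 → total 260, payoff 41. No gain.
Rancher 4 (pledges 80, payoff 31): dropping to 0 → total 110, payoff 0. No gain.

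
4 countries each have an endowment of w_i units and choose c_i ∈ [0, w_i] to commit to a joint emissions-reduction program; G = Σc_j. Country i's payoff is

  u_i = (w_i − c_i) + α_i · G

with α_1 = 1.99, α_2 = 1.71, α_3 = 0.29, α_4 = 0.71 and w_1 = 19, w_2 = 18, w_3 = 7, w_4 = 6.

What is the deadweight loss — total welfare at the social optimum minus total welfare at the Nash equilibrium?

∂u_i/∂c_i = α_i − 1, so country i contributes w_i if α_i > 1, else 0.
α_i > 1 for i ∈ {1, 2}; NE contributions (19, 18, 0, 0), G = 37.
W^NE = Σw_i − G^NE + (Σα_i)·G^NE = 50 + 3.7·37 = 186.9.
Planner: ∂(Σu_j)/∂c_i = Σα_j − 1 = 3.7 > 0, so everyone contributes w_i; G^SO = 50, W^SO = 50 + 3.7·50 = 235.
Deadweight loss = 48.1.

48.1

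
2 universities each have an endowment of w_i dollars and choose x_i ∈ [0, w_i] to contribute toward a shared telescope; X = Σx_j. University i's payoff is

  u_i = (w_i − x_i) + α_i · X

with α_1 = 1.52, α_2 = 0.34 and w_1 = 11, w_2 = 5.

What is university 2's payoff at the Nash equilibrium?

8.74

∂u_i/∂x_i = α_i − 1, so university i contributes w_i if α_i > 1, else 0.
α_i > 1 for i ∈ {1}; NE contributions (11, 0), X = 11.
u_2 = (5 − 0) + 0.34·11 = 8.74.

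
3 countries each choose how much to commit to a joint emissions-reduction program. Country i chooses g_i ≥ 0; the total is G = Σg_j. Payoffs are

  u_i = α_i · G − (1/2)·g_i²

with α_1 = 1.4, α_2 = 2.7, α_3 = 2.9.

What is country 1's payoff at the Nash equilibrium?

Country i's FOC: ∂u_i/∂g_i = α_i − g_i = 0, so g_i* = α_i.
NE contributions = (1.4, 2.7, 2.9); G = 7.
u_1 = α_1·G − ½·(g_1)² = 1.4·7 − ½·1.4² = 8.82.

8.82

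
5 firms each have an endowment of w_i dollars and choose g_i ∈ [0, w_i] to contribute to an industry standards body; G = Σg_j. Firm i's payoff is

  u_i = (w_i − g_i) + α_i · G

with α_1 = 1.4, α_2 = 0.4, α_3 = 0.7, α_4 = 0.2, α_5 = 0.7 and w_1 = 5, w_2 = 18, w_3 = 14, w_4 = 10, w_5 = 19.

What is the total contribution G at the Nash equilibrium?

∂u_i/∂g_i = α_i − 1, so firm i contributes w_i if α_i > 1, else 0.
α_i > 1 for i ∈ {1}; NE contributions (5, 0, 0, 0, 0), G = 5.

5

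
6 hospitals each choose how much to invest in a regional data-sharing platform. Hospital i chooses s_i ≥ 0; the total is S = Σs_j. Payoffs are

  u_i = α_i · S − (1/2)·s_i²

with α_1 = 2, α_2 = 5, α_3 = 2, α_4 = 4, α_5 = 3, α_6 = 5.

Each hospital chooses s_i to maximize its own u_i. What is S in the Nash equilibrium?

Hospital i's FOC: ∂u_i/∂s_i = α_i − s_i = 0, so s_i* = α_i.
NE contributions = (2, 5, 2, 4, 3, 5); S = 21.

21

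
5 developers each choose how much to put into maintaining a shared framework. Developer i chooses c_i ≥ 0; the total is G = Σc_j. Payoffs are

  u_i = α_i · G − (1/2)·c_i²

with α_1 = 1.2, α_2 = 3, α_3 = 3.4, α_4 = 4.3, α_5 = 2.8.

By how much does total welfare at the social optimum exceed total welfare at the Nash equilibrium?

Developer i's FOC: ∂u_i/∂c_i = α_i − c_i = 0, so c_i* = α_i.
NE contributions = (1.2, 3, 3.4, 4.3, 2.8); G = 14.7.
W^NE = (Σα)·G − ½Σα_i² = 14.7² − ½·48.33 = 191.925.
Planner sets c_i = Σα_j = 14.7 for every i, so G^SO = 5·14.7 = 73.5.
W^SO = (Σα)·G^SO − ½·5·(Σα)² = (5/2)·14.7² = 540.225.
Deadweight loss = W^SO − W^NE = 348.3.

348.3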